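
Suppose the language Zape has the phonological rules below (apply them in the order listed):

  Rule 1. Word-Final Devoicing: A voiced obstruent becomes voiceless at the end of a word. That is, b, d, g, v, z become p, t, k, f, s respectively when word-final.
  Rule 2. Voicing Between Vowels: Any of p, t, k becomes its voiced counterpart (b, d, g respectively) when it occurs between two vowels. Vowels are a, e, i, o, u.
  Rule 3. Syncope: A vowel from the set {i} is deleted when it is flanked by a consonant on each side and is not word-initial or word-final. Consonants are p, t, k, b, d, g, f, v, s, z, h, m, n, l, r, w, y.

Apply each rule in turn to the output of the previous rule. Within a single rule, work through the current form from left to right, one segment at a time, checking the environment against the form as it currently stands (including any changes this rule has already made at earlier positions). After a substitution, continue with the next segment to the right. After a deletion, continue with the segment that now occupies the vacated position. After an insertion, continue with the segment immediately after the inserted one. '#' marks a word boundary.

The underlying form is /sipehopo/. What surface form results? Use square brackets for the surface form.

Rule 1 Word-Final Devoicing: no change — [sipehopo]
Rule 2 Voicing Between Vowels: [sipehopo] → [sibehobo]
Rule 3 Syncope: [sibehobo] → [sbehobo]

[sbehobo]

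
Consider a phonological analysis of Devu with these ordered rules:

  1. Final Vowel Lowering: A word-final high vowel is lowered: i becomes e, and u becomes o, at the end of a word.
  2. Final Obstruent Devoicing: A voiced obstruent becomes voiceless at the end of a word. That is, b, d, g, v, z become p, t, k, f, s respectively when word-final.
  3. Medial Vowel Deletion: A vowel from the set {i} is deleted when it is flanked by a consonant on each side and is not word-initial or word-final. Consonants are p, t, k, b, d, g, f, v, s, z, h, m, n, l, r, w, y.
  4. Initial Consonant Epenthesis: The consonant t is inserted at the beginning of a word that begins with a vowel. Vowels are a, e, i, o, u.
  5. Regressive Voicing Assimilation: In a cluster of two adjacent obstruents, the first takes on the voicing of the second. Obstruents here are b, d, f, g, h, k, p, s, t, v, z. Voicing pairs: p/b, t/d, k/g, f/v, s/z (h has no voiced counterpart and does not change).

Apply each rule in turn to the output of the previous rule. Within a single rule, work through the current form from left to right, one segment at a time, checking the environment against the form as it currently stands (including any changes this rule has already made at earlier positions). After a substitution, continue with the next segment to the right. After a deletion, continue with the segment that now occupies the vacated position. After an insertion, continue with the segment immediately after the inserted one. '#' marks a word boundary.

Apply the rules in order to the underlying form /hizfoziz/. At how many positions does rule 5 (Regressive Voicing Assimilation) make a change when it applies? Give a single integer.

2

1 Final Vowel Lowering: no change — [hizfoziz]
2 Final Obstruent Devoicing: [hizfoziz] → [hizfozis]
3 Medial Vowel Deletion: [hizfozis] → [hzfozs]
4 Initial Consonant Epenthesis: no change — [hzfozs]
5 Regressive Voicing Assimilation: [hzfozs] → [hsfoss]
Rule 5 changed 2 position(s).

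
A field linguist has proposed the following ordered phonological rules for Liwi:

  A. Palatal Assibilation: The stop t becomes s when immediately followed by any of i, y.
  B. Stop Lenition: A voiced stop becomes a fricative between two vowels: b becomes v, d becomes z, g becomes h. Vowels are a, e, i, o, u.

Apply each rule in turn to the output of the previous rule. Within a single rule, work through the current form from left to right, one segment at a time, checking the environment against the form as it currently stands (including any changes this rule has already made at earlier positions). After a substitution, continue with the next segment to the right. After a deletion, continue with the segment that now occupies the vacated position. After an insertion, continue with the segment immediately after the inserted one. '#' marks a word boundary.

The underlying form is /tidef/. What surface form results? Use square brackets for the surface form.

A Palatal Assibilation: [tidef] → [sidef]
B Stop Lenition: [sidef] → [sizef]

[sizef]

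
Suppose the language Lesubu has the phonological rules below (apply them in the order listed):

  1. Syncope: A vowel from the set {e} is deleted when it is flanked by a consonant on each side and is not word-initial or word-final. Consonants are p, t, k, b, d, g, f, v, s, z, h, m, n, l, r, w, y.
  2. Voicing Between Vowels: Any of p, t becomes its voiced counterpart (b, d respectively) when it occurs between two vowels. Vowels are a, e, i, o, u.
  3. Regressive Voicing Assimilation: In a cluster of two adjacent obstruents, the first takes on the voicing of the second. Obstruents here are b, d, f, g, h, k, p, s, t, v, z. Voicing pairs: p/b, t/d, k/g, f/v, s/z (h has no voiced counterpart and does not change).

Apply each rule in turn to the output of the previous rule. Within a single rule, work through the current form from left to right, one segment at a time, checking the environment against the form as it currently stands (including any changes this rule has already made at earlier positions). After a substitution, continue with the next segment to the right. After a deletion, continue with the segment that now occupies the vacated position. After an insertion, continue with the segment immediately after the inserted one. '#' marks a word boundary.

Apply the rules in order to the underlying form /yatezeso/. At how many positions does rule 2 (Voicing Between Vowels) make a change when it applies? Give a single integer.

1 Syncope: [yatezeso] → [yatzso]
2 Voicing Between Vowels: no change — [yatzso]
3 Regressive Voicing Assimilation: [yatzso] → [yadsso]
Rule 2 changed 0 position(s).

0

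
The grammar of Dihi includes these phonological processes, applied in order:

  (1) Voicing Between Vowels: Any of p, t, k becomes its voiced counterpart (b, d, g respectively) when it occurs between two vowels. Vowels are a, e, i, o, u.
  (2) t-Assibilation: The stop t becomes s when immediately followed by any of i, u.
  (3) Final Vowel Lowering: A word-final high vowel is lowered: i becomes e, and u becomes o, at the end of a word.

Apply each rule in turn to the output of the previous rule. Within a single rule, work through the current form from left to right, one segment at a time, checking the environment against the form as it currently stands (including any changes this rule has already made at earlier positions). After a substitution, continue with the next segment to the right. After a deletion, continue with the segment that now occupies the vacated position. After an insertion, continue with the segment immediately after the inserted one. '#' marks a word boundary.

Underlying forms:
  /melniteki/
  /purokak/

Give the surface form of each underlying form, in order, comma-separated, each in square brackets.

/melniteki/:
  (1) Voicing Between Vowels: [melniteki] → [melnidegi]
  (2) t-Assibilation: no change — [melnidegi]
  (3) Final Vowel Lowering: [melnidegi] → [melnidege]
/purokak/:
  (1) Voicing Between Vowels: [purokak] → [purogak]
  (2) t-Assibilation: no change — [purogak]
  (3) Final Vowel Lowering: no change — [purogak]

[melnidege], [purogak]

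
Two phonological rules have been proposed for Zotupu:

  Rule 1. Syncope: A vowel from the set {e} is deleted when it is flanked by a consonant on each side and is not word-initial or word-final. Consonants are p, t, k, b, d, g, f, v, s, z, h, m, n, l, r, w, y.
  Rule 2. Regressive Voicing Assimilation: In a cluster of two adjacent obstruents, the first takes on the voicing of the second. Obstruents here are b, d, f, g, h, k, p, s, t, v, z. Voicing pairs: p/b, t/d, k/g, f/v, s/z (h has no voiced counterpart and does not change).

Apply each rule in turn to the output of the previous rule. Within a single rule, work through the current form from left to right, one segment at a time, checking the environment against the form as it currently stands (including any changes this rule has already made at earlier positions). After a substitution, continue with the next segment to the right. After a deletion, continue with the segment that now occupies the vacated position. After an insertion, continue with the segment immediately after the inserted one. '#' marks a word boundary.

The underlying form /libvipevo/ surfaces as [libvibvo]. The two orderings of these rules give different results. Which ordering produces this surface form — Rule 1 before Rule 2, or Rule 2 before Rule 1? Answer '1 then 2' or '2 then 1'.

Order 1 then 2:
  1 Syncope: [libvipevo] → [libvipvo]
  2 Regressive Voicing Assimilation: [libvipvo] → [libvibvo]
  result: [libvibvo]
Order 2 then 1:
  2 Regressive Voicing Assimilation: no change — [libvipevo]
  1 Syncope: [libvipevo] → [libvipvo]
  result: [libvipvo]

1 then 2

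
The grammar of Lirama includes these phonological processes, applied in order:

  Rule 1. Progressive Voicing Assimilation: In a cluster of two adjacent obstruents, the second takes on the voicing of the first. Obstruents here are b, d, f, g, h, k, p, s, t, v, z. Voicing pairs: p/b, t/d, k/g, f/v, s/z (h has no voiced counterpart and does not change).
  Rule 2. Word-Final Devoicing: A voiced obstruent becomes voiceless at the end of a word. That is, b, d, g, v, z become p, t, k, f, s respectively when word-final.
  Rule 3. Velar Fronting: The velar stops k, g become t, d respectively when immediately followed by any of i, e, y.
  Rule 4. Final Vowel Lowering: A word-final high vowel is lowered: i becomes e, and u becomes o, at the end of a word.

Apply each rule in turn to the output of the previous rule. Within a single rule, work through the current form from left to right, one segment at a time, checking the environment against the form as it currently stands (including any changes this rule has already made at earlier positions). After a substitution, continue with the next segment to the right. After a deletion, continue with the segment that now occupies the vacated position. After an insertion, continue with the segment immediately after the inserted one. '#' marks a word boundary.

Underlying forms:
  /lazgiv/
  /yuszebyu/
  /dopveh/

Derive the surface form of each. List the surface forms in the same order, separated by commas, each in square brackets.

/lazgiv/:
  Rule 1 Progressive Voicing Assimilation: no change — [lazgiv]
  Rule 2 Word-Final Devoicing: [lazgiv] → [lazgif]
  Rule 3 Velar Fronting: [lazgif] → [lazdif]
  Rule 4 Final Vowel Lowering: no change — [lazdif]
/yuszebyu/:
  Rule 1 Progressive Voicing Assimilation: [yuszebyu] → [yussebyu]
  Rule 2 Word-Final Devoicing: no change — [yussebyu]
  Rule 3 Velar Fronting: no change — [yussebyu]
  Rule 4 Final Vowel Lowering: [yussebyu] → [yussebyo]
/dopveh/:
  Rule 1 Progressive Voicing Assimilation: [dopveh] → [dopfeh]
  Rule 2 Word-Final Devoicing: no change — [dopfeh]
  Rule 3 Velar Fronting: no change — [dopfeh]
  Rule 4 Final Vowel Lowering: no change — [dopfeh]

[lazdif], [yussebyo], [dopfeh]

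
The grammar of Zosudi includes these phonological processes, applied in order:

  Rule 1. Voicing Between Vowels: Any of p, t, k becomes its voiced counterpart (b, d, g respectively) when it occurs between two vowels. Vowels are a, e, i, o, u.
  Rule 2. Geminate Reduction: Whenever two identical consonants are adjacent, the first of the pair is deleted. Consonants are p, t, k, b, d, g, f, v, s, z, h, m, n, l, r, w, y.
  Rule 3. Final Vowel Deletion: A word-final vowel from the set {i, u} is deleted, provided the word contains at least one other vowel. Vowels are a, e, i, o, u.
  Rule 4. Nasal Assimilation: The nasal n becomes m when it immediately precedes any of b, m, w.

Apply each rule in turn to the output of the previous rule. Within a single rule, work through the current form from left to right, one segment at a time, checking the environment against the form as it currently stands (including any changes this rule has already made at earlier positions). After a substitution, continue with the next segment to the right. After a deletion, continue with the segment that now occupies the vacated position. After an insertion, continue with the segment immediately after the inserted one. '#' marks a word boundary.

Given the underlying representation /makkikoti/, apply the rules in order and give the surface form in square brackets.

[makigod]

Rule 1 Voicing Between Vowels: [makkikoti] → [makkigodi]
Rule 2 Geminate Reduction: [makkigodi] → [makigodi]
Rule 3 Final Vowel Deletion: [makigodi] → [makigod]
Rule 4 Nasal Assimilation: no change — [makigod]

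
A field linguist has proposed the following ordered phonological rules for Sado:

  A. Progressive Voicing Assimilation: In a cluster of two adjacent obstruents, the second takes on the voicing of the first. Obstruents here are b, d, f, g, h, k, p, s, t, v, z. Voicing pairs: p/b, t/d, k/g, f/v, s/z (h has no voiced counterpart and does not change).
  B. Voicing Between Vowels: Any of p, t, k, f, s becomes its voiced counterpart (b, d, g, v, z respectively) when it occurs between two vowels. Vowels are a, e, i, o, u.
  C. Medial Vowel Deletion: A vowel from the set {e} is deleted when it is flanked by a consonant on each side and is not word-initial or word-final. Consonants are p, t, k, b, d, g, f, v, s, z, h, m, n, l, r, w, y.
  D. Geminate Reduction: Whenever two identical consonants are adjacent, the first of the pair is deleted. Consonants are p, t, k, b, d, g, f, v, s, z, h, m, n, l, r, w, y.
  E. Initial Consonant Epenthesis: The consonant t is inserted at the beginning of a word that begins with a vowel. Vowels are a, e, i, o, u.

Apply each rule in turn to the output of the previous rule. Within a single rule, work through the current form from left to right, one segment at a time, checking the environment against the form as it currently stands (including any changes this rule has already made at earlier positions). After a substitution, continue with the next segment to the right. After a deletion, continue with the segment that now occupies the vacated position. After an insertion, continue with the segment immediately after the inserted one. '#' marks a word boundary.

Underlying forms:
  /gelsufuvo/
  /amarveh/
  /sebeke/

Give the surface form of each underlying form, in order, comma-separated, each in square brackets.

[glsuvuvo], [tamarvh], [sbge]

/gelsufuvo/:
  A Progressive Voicing Assimilation: no change — [gelsufuvo]
  B Voicing Between Vowels: [gelsufuvo] → [gelsuvuvo]
  C Medial Vowel Deletion: [gelsuvuvo] → [glsuvuvo]
  D Geminate Reduction: no change — [glsuvuvo]
  E Initial Consonant Epenthesis: no change — [glsuvuvo]
/amarveh/:
  A Progressive Voicing Assimilation: no change — [amarveh]
  B Voicing Between Vowels: no change — [amarveh]
  C Medial Vowel Deletion: [amarveh] → [amarvh]
  D Geminate Reduction: no change — [amarvh]
  E Initial Consonant Epenthesis: [amarvh] → [tamarvh]
/sebeke/:
  A Progressive Voicing Assimilation: no change — [sebeke]
  B Voicing Between Vowels: [sebeke] → [sebege]
  C Medial Vowel Deletion: [sebege] → [sbge]
  D Geminate Reduction: no change — [sbge]
  E Initial Consonant Epenthesis: no change — [sbge]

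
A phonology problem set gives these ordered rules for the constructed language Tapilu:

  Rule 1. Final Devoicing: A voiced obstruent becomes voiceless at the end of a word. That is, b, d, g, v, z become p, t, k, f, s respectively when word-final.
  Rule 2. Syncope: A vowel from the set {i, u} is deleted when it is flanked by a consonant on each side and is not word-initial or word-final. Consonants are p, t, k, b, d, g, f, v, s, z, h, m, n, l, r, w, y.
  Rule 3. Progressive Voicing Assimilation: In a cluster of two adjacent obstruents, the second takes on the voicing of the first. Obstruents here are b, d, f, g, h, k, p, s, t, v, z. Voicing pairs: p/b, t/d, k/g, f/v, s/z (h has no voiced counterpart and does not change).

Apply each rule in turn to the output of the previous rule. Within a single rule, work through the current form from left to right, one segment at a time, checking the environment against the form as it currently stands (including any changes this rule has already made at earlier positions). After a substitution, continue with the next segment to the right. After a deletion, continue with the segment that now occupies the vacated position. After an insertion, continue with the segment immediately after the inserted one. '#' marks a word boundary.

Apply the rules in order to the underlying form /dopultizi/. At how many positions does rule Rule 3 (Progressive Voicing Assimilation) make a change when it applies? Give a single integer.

Rule 1 Final Devoicing: no change — [dopultizi]
Rule 2 Syncope: [dopultizi] → [dopltzi]
Rule 3 Progressive Voicing Assimilation: [dopltzi] → [dopltsi]
Rule Rule 3 changed 1 position(s).

1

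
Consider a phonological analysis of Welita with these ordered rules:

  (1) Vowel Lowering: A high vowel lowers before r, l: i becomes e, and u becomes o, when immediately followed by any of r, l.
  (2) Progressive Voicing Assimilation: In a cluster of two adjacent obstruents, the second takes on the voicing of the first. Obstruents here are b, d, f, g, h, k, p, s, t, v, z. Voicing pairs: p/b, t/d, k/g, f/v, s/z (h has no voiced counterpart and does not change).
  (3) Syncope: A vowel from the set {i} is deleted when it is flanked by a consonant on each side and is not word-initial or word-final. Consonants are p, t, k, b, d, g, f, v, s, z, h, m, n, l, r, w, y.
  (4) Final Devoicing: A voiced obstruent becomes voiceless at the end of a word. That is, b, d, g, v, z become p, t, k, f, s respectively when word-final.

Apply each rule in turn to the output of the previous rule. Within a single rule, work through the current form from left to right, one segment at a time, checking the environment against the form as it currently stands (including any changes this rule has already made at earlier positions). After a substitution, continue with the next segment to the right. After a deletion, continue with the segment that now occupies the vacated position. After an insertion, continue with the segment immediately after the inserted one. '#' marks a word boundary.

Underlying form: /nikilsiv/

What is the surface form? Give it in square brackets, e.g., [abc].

(1) Vowel Lowering: [nikilsiv] → [nikelsiv]
(2) Progressive Voicing Assimilation: no change — [nikelsiv]
(3) Syncope: [nikelsiv] → [nkelsv]
(4) Final Devoicing: [nkelsv] → [nkelsf]

[nkelsf]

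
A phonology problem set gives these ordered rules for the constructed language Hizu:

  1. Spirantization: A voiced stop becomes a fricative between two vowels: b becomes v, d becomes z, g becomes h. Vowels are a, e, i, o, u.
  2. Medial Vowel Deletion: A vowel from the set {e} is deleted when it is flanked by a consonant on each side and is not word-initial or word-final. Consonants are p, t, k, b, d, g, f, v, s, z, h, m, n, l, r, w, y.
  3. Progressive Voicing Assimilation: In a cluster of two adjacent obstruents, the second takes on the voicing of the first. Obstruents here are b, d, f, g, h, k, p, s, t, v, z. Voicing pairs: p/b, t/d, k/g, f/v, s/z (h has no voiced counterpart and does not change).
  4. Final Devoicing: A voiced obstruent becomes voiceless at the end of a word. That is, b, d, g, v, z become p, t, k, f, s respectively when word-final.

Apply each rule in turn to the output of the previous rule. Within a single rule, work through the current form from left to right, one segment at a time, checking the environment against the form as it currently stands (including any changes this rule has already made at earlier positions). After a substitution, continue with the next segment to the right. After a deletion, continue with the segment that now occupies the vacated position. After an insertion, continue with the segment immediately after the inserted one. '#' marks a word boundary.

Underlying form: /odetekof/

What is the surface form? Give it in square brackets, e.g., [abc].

1 Spirantization: [odetekof] → [ozetekof]
2 Medial Vowel Deletion: [ozetekof] → [oztkof]
3 Progressive Voicing Assimilation: [oztkof] → [ozdgof]
4 Final Devoicing: no change — [ozdgof]

[ozdgof]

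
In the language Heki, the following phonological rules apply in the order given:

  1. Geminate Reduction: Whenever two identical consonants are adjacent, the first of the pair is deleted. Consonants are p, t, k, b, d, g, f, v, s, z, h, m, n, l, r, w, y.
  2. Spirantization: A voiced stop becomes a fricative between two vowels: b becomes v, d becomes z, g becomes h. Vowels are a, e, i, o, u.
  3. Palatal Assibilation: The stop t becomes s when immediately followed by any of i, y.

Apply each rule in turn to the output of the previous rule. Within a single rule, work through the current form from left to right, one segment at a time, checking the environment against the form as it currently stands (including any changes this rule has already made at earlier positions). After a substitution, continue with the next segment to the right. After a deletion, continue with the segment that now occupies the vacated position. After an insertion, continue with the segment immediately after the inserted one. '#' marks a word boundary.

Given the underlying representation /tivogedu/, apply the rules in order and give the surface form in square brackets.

1 Geminate Reduction: no change — [tivogedu]
2 Spirantization: [tivogedu] → [tivohezu]
3 Palatal Assibilation: [tivohezu] → [sivohezu]

[sivohezu]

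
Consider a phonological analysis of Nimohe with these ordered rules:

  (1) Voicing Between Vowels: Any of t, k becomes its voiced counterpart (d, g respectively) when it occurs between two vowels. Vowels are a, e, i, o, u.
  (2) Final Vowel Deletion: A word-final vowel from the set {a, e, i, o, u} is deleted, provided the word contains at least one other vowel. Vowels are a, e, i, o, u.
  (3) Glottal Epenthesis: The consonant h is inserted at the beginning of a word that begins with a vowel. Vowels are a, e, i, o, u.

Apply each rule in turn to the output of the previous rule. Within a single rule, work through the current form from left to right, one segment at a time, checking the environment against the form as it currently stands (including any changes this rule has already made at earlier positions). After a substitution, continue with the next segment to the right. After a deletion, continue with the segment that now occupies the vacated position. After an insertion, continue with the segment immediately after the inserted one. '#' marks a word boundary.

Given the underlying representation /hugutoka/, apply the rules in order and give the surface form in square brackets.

(1) Voicing Between Vowels: [hugutoka] → [hugudoga]
(2) Final Vowel Deletion: [hugudoga] → [hugudog]
(3) Glottal Epenthesis: no change — [hugudog]

[hugudog]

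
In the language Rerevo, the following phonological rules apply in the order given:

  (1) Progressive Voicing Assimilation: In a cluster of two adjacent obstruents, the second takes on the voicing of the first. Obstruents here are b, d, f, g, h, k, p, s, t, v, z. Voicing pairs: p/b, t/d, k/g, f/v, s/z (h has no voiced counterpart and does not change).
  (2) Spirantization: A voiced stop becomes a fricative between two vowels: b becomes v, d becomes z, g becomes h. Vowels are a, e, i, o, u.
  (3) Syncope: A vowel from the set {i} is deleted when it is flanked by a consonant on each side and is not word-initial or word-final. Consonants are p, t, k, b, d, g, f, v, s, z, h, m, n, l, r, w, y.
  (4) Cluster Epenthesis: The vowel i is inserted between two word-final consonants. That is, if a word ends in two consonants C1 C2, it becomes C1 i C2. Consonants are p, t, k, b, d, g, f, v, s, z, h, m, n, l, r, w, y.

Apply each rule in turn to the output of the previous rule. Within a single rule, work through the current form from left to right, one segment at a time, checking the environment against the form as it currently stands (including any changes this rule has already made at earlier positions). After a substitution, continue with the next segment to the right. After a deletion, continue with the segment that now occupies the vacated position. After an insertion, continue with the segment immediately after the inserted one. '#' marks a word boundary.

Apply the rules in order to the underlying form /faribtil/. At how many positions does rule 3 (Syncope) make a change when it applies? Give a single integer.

2

(1) Progressive Voicing Assimilation: [faribtil] → [faribdil]
(2) Spirantization: no change — [faribdil]
(3) Syncope: [faribdil] → [farbdl]
(4) Cluster Epenthesis: [farbdl] → [farbdil]
Rule 3 changed 2 position(s).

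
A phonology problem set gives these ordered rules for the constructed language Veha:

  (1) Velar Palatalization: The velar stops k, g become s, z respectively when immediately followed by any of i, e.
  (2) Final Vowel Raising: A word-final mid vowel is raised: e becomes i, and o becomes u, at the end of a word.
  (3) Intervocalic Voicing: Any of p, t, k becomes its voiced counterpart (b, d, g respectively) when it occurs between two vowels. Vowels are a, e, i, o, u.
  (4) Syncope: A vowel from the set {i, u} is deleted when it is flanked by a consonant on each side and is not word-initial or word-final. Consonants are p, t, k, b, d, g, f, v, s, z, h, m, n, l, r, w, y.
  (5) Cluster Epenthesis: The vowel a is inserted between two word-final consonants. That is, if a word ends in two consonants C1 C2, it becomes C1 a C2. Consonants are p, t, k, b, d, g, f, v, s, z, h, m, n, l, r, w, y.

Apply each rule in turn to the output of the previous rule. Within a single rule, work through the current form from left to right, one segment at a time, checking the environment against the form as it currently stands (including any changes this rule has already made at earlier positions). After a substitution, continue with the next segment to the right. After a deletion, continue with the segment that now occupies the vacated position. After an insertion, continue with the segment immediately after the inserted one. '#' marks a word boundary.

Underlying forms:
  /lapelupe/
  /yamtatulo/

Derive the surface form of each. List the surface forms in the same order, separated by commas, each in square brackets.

/lapelupe/:
  (1) Velar Palatalization: no change — [lapelupe]
  (2) Final Vowel Raising: [lapelupe] → [lapelupi]
  (3) Intervocalic Voicing: [lapelupi] → [labelubi]
  (4) Syncope: [labelubi] → [labelbi]
  (5) Cluster Epenthesis: no change — [labelbi]
/yamtatulo/:
  (1) Velar Palatalization: no change — [yamtatulo]
  (2) Final Vowel Raising: [yamtatulo] → [yamtatulu]
  (3) Intervocalic Voicing: [yamtatulu] → [yamtadulu]
  (4) Syncope: [yamtadulu] → [yamtadlu]
  (5) Cluster Epenthesis: no change — [yamtadlu]

[labelbi], [yamtadlu]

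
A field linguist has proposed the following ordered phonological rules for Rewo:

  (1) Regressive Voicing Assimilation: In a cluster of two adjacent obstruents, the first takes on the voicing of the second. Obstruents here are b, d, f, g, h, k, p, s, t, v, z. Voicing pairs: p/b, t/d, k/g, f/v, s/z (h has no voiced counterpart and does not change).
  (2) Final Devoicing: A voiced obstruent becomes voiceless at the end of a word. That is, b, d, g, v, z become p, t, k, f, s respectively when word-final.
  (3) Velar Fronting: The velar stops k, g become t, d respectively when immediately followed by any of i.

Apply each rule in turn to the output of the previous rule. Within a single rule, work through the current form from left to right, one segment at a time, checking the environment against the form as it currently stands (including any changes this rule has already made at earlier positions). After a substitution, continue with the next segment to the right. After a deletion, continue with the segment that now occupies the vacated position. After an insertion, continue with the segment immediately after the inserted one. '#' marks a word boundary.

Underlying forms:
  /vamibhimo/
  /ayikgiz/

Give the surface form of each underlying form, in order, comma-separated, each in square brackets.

[vamiphimo], [ayigdis]

/vamibhimo/:
  (1) Regressive Voicing Assimilation: [vamibhimo] → [vamiphimo]
  (2) Final Devoicing: no change — [vamiphimo]
  (3) Velar Fronting: no change — [vamiphimo]
/ayikgiz/:
  (1) Regressive Voicing Assimilation: [ayikgiz] → [ayiggiz]
  (2) Final Devoicing: [ayiggiz] → [ayiggis]
  (3) Velar Fronting: [ayiggis] → [ayigdis]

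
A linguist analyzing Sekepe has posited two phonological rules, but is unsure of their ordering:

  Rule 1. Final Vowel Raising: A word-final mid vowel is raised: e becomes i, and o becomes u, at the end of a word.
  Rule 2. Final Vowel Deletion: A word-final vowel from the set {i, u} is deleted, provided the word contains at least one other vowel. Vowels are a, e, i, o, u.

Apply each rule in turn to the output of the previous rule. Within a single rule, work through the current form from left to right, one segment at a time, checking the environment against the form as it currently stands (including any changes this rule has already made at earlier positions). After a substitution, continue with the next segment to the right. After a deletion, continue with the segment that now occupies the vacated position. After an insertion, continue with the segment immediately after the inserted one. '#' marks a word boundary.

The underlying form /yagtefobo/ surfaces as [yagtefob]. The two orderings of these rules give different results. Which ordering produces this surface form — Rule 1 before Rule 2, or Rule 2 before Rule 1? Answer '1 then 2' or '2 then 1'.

Order 1 then 2:
  1 Final Vowel Raising: [yagtefobo] → [yagtefobu]
  2 Final Vowel Deletion: [yagtefobu] → [yagtefob]
  result: [yagtefob]
Order 2 then 1:
  2 Final Vowel Deletion: no change — [yagtefobo]
  1 Final Vowel Raising: [yagtefobo] → [yagtefobu]
  result: [yagtefobu]

1 then 2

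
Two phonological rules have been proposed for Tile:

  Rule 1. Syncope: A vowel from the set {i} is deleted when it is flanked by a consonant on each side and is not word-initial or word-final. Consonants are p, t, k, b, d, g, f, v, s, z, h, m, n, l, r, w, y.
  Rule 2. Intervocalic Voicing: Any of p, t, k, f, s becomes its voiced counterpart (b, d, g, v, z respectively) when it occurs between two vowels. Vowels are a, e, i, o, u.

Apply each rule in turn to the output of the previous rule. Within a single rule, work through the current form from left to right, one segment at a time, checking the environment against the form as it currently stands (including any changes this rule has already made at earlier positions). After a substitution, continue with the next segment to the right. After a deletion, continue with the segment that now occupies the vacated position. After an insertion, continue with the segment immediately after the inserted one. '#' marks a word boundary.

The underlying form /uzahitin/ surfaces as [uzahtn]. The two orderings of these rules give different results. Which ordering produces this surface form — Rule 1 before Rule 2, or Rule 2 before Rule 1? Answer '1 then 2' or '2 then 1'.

1 then 2

Order 1 then 2:
  1 Syncope: [uzahitin] → [uzahtn]
  2 Intervocalic Voicing: no change — [uzahtn]
  result: [uzahtn]
Order 2 then 1:
  2 Intervocalic Voicing: [uzahitin] → [uzahidin]
  1 Syncope: [uzahidin] → [uzahdn]
  result: [uzahdn]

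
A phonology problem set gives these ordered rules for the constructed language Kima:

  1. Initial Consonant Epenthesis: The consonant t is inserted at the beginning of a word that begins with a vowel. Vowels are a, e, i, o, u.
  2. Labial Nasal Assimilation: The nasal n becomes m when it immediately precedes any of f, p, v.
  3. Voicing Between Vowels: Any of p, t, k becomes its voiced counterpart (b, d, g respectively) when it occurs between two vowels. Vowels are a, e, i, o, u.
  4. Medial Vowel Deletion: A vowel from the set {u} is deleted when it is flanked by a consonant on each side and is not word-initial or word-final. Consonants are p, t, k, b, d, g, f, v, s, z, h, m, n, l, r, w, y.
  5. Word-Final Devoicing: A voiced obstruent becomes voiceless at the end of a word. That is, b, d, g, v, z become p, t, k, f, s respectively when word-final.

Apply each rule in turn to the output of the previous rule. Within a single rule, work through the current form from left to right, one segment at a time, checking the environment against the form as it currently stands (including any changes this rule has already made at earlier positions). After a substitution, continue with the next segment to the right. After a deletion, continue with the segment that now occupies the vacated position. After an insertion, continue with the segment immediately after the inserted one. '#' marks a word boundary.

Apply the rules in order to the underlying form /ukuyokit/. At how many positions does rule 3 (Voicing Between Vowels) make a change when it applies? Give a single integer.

2

1 Initial Consonant Epenthesis: [ukuyokit] → [tukuyokit]
2 Labial Nasal Assimilation: no change — [tukuyokit]
3 Voicing Between Vowels: [tukuyokit] → [tuguyogit]
4 Medial Vowel Deletion: [tuguyogit] → [tgyogit]
5 Word-Final Devoicing: no change — [tgyogit]
Rule 3 changed 2 position(s).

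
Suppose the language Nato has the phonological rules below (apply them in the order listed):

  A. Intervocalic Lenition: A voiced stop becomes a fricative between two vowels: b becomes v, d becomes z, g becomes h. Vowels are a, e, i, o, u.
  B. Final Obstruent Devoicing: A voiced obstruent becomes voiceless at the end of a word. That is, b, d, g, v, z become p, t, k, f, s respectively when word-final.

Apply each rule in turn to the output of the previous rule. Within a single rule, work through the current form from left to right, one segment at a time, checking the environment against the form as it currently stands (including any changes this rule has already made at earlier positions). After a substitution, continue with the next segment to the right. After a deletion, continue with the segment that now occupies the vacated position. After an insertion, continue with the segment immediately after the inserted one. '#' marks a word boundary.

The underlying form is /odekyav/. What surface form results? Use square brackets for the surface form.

A Intervocalic Lenition: [odekyav] → [ozekyav]
B Final Obstruent Devoicing: [ozekyav] → [ozekyaf]

[ozekyaf]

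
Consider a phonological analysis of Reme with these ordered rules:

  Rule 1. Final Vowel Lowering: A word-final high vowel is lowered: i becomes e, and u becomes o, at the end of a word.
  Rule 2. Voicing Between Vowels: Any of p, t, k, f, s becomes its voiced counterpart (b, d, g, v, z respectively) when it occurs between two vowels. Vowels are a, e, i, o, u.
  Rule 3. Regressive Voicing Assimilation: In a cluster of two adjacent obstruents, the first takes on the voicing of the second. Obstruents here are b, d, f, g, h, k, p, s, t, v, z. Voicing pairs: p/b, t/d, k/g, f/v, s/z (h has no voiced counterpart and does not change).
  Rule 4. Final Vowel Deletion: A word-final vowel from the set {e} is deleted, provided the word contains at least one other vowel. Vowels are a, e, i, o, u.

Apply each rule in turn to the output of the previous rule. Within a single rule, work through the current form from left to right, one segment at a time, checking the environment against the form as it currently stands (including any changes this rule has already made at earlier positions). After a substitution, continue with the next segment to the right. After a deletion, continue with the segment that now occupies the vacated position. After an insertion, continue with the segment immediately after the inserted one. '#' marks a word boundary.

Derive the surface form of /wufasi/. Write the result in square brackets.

Rule 1 Final Vowel Lowering: [wufasi] → [wufase]
Rule 2 Voicing Between Vowels: [wufase] → [wuvaze]
Rule 3 Regressive Voicing Assimilation: no change — [wuvaze]
Rule 4 Final Vowel Deletion: [wuvaze] → [wuvaz]

[wuvaz]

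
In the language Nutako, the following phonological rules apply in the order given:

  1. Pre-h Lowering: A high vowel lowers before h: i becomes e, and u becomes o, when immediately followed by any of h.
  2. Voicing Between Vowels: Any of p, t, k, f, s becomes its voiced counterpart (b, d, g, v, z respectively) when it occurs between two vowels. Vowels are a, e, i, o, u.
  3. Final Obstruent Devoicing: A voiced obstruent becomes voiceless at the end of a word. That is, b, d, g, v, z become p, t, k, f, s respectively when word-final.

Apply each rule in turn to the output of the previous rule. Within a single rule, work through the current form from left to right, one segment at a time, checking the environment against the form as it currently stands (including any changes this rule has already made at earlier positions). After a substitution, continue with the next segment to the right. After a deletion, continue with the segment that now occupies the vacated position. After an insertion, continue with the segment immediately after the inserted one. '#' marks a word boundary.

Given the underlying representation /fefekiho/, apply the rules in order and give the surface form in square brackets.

1 Pre-h Lowering: [fefekiho] → [fefekeho]
2 Voicing Between Vowels: [fefekeho] → [fevegeho]
3 Final Obstruent Devoicing: no change — [fevegeho]

[fevegeho]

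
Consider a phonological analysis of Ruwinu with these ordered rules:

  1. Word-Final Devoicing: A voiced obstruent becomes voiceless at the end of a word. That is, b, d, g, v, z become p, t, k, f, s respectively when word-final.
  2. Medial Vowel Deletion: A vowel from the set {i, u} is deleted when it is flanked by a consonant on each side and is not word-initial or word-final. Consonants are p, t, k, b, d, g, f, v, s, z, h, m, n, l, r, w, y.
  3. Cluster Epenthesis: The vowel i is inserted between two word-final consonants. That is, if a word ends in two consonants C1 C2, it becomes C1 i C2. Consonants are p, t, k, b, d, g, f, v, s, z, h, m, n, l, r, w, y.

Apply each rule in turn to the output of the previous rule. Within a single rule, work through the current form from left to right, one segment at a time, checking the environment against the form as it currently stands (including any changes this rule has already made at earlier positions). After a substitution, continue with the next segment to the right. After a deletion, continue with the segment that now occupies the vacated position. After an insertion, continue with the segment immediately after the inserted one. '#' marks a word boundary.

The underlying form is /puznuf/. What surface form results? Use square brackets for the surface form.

[pznif]

1 Word-Final Devoicing: no change — [puznuf]
2 Medial Vowel Deletion: [puznuf] → [pznf]
3 Cluster Epenthesis: [pznf] → [pznif]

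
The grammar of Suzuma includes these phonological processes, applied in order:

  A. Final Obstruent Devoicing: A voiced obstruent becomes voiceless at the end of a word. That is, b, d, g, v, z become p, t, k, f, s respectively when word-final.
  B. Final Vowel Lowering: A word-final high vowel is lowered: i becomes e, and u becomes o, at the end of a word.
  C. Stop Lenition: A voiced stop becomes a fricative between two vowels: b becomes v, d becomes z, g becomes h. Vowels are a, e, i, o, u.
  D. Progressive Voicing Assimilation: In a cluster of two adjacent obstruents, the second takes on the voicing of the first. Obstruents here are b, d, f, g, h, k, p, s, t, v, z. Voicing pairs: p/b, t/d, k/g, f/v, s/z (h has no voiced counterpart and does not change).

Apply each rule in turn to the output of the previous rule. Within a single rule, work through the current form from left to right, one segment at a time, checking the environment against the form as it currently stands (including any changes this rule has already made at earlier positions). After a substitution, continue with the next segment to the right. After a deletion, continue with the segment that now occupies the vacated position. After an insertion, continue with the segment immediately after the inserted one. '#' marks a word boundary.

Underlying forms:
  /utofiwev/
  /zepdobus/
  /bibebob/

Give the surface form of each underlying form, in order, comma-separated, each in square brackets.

[utofiwef], [zeptovus], [bivevop]

/utofiwev/:
  A Final Obstruent Devoicing: [utofiwev] → [utofiwef]
  B Final Vowel Lowering: no change — [utofiwef]
  C Stop Lenition: no change — [utofiwef]
  D Progressive Voicing Assimilation: no change — [utofiwef]
/zepdobus/:
  A Final Obstruent Devoicing: no change — [zepdobus]
  B Final Vowel Lowering: no change — [zepdobus]
  C Stop Lenition: [zepdobus] → [zepdovus]
  D Progressive Voicing Assimilation: [zepdovus] → [zeptovus]
/bibebob/:
  A Final Obstruent Devoicing: [bibebob] → [bibebop]
  B Final Vowel Lowering: no change — [bibebop]
  C Stop Lenition: [bibebop] → [bivevop]
  D Progressive Voicing Assimilation: no change — [bivevop]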